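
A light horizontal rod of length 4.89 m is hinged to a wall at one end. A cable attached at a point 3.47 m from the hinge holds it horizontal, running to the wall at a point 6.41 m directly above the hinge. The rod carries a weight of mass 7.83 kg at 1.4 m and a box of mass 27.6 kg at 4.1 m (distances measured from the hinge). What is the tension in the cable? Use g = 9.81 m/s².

Taking torques about the hinge:
Weight: 7.83 × 9.81 = 76.81 N down at 1.4 m → arm 1.4 m, τ = 76.81 × 1.4 = 107.5 N·m clockwise.
Box: 27.6 × 9.81 = 270.8 N down at 4.1 m → arm 4.1 m, τ = 270.8 × 4.1 = 1110 N·m clockwise.
Total clockwise load moment = 1218 N·m.
The cable tension T acts at 3.47 m; only its component perpendicular to the rod, T sinθ, produces torque. sinθ = h/√(h²+d²) = 6.41/√(6.41²+3.47²) = 0.8794.
Setting net torque to zero: T × 3.47 × 0.8794 = 1218 → T = 1218 / 3.052 = 399 N.

T ≈ 399 N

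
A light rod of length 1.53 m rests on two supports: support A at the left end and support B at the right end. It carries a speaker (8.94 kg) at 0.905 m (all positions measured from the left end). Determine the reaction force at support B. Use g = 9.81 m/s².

R_B ≈ 51.9 N

Sum moments about support A (its reaction then has zero moment arm).
Speaker: 8.94 × 9.81 = 87.7 N down at 0.905 m → arm 0.905 m, τ = 87.7 × 0.905 = 79.37 N·m clockwise.
Net load moment about support A = 79.37 N·m clockwise.
Reaction R at support B is upward at 1.53 m, arm 1.53 m → moment R × 1.53 counterclockwise.
Στ = 0 ⇒ R × 1.53 = 79.37 ⇒ R = 51.9 N.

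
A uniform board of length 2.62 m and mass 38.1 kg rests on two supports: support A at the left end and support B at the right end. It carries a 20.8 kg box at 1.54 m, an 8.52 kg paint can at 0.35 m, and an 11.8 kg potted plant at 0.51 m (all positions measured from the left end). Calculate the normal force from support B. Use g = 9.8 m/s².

Take moments about support A.
Beam weight: 38.1 × 9.8 = 373.4 N down at 1.31 m → arm 1.31 m, τ = 373.4 × 1.31 = 489.2 N·m clockwise.
Box: 20.8 × 9.8 = 203.8 N down at 1.54 m → arm 1.54 m, τ = 203.8 × 1.54 = 313.9 N·m clockwise.
Paint can: 8.52 × 9.8 = 83.5 N down at 0.35 m → arm 0.35 m, τ = 83.5 × 0.35 = 29.22 N·m clockwise.
Potted plant: 11.8 × 9.8 = 115.6 N down at 0.51 m → arm 0.51 m, τ = 115.6 × 0.51 = 58.96 N·m clockwise.
Net load moment about support A = 891.3 N·m clockwise.
Reaction R at support B is upward at 2.62 m, arm 2.62 m → moment R × 2.62 counterclockwise.
For rotational equilibrium, R × 2.62 = 891.3, so R = 340 N.

R_B ≈ 340 N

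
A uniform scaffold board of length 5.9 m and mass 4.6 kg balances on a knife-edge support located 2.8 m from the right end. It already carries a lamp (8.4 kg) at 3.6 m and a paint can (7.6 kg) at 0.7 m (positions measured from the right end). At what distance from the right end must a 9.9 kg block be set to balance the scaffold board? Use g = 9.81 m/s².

x ≈ 3.66 m from the right end

Taking torques about the knife-edge support (at 2.8 m from the right end):
Beam weight: 4.6 × 9.81 = 45.13 N down at 2.95 m → arm 0.15 m, τ = 45.13 × 0.15 = 6.769 N·m counterclockwise.
Lamp: 8.4 × 9.81 = 82.4 N down at 3.6 m → arm 0.8 m, τ = 82.4 × 0.8 = 65.92 N·m counterclockwise.
Paint can: 7.6 × 9.81 = 74.56 N down at 0.7 m → arm 2.1 m, τ = 74.56 × 2.1 = 156.6 N·m clockwise.
Net moment of existing loads = 83.91 N·m clockwise.
The block weighs 9.9 × 9.81 = 97.12 N and must supply an equal counterclockwise moment, so its lever arm about the knife-edge support is 83.91 / 97.12 = 0.864 m.
That puts it at 2.8 + 0.864 = 3.66 m from the right end.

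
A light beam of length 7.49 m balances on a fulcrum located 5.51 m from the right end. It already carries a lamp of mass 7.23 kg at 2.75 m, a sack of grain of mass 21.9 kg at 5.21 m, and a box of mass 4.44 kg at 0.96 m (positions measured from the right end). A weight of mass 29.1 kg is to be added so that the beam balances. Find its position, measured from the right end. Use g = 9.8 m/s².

x ≈ 7.12 m from the right end

About the fulcrum (at 5.51 m from the right end):
Lamp: 7.23 × 9.8 = 70.85 N down at 2.75 m → arm 2.76 m, τ = 70.85 × 2.76 = 195.5 N·m clockwise.
Sack of grain: 21.9 × 9.8 = 214.6 N down at 5.21 m → arm 0.3 m, τ = 214.6 × 0.3 = 64.38 N·m clockwise.
Box: 4.44 × 9.8 = 43.51 N down at 0.96 m → arm 4.55 m, τ = 43.51 × 4.55 = 198 N·m clockwise.
Net moment of existing loads = 457.9 N·m clockwise.
The weight weighs 29.1 × 9.8 = 285.2 N and must supply an equal counterclockwise moment, so its lever arm about the fulcrum is 457.9 / 285.2 = 1.61 m.
That puts it at 5.51 + 1.61 = 7.12 m from the right end.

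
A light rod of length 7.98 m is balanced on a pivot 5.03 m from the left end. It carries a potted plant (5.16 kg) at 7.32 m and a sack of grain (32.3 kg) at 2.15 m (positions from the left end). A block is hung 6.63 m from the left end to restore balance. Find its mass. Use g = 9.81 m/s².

About the pivot (at 5.03 m from the left end):
Potted plant: 5.16 × 9.81 = 50.62 N down at 7.32 m → arm 2.29 m, τ = 50.62 × 2.29 = 115.9 N·m clockwise.
Sack of grain: 32.3 × 9.81 = 316.9 N down at 2.15 m → arm 2.88 m, τ = 316.9 × 2.88 = 912.7 N·m counterclockwise.
Net moment of known loads = 796.8 N·m counterclockwise.
An unknown mass m at 6.63 m has arm 1.6 m; its moment is m·g·1.6 clockwise.
Setting net torque to zero: m × 9.81 × 1.6 = 796.8 → m = 796.8 / (9.81 × 1.6) = 50.8 kg.

m ≈ 50.8 kg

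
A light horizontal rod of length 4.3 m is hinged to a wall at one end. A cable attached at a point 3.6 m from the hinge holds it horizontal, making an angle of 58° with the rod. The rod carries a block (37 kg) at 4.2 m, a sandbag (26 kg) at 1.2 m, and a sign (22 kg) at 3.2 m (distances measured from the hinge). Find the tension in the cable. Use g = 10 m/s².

T ≈ 842 N

Taking torques about the hinge:
Block: 37 × 10 = 370 N down at 4.2 m → arm 4.2 m, τ = 370 × 4.2 = 1554 N·m clockwise.
Sandbag: 26 × 10 = 260 N down at 1.2 m → arm 1.2 m, τ = 260 × 1.2 = 312 N·m clockwise.
Sign: 22 × 10 = 220 N down at 3.2 m → arm 3.2 m, τ = 220 × 3.2 = 704 N·m clockwise.
Total clockwise load moment = 2570 N·m.
The cable tension T acts at 3.6 m; only its component perpendicular to the rod, T sinθ, produces torque. sin 58° = 0.848.
Setting net torque to zero: T × 3.6 × 0.848 = 2570 → T = 2570 / 3.053 = 842 N.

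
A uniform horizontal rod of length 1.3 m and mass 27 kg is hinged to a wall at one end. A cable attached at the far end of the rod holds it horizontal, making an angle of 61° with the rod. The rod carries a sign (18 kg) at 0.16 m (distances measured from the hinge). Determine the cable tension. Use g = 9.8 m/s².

T ≈ 176 N

Choose the hinge as the axis so the unknown hinge reaction has zero arm there.
Beam weight: 27 × 9.8 = 264.6 N down at 0.65 m → arm 0.65 m, τ = 264.6 × 0.65 = 172 N·m clockwise.
Sign: 18 × 9.8 = 176.4 N down at 0.16 m → arm 0.16 m, τ = 176.4 × 0.16 = 28.22 N·m clockwise.
Total clockwise load moment = 200.2 N·m.
The cable tension T acts at 1.3 m; only its component perpendicular to the rod, T sinθ, produces torque. sin 61° = 0.8746.
Στ = 0 ⇒ T × 1.3 × 0.8746 = 200.2 ⇒ T = 200.2 / 1.137 = 176 N.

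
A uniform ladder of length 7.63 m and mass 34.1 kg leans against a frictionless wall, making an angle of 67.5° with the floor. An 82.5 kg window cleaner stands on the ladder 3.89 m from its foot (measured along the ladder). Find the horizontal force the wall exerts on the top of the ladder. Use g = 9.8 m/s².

N_wall ≈ 240 N

Sum moments about the foot of the ladder (the floor normal and friction both act there and drop out).
Ladder weight 34.1×9.8 = 334.2 N acts at 3.815 m along the ladder; its horizontal arm is 3.815·cos67.5° = 1.46 m → τ = 487.9 N·m clockwise.
Window cleaner: 82.5×9.8 = 808.5 N at 3.89 m → arm 1.489 m → τ = 1204 N·m clockwise.
Wall normal N acts horizontally at the top; its moment arm is the height L sinθ = 7.63·sin67.5° = 7.049 m, counterclockwise.
For rotational equilibrium, N × 7.049 = 1692, so N = 240 N.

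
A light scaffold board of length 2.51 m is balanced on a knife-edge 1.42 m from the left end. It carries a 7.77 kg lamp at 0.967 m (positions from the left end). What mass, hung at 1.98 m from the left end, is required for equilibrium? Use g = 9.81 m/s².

About the knife-edge (at 1.42 m from the left end):
Lamp: 7.77 × 9.81 = 76.22 N down at 0.967 m → arm 0.453 m, τ = 76.22 × 0.453 = 34.53 N·m counterclockwise.
Net moment of known loads = 34.53 N·m counterclockwise.
An unknown mass m at 1.98 m has arm 0.56 m; its moment is m·g·0.56 clockwise.
For rotational equilibrium, m × 9.81 × 0.56 = 34.53, so m = 34.53 / (9.81 × 0.56) = 6.29 kg.

m ≈ 6.29 kg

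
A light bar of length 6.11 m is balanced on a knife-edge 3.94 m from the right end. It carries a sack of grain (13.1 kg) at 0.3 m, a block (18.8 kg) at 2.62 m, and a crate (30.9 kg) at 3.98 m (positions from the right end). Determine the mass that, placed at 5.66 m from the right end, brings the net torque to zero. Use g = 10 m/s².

About the knife-edge (at 3.94 m from the right end):
Sack of grain: 13.1 × 10 = 131 N down at 0.3 m → arm 3.64 m, τ = 131 × 3.64 = 476.8 N·m clockwise.
Block: 18.8 × 10 = 188 N down at 2.62 m → arm 1.32 m, τ = 188 × 1.32 = 248.2 N·m clockwise.
Crate: 30.9 × 10 = 309 N down at 3.98 m → arm 0.04 m, τ = 309 × 0.04 = 12.36 N·m counterclockwise.
Net moment of known loads = 712.6 N·m clockwise.
An unknown mass m at 5.66 m has arm 1.72 m; its moment is m·g·1.72 counterclockwise.
Setting net torque to zero: m × 10 × 1.72 = 712.6 → m = 712.6 / (10 × 1.72) = 41.4 kg.

m ≈ 41.4 kg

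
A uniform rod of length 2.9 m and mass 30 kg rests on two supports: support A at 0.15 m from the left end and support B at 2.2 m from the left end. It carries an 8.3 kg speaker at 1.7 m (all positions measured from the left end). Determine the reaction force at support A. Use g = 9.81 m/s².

Sum moments about support B (its reaction then has zero moment arm).
Beam weight: 30 × 9.81 = 294.3 N down at 1.45 m → arm 0.75 m, τ = 294.3 × 0.75 = 220.7 N·m counterclockwise.
Speaker: 8.3 × 9.81 = 81.42 N down at 1.7 m → arm 0.5 m, τ = 81.42 × 0.5 = 40.71 N·m counterclockwise.
Net load moment about support B = 261.4 N·m counterclockwise.
Reaction R at support A is upward at 0.15 m, arm 2.05 m → moment R × 2.05 clockwise.
For rotational equilibrium, R × 2.05 = 261.4, so R = 128 N.

R_A ≈ 128 N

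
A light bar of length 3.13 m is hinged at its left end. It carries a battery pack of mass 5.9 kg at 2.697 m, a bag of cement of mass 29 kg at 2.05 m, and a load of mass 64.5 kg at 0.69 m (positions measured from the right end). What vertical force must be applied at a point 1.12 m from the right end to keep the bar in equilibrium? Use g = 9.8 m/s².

Choose the left end as the axis so the unknown pivot reaction has zero arm there.
Battery pack: 5.9 × 9.8 = 57.82 N down at 2.697 m → arm 0.433 m, τ = 57.82 × 0.433 = 25.04 N·m clockwise.
Bag of cement: 29 × 9.8 = 284.2 N down at 2.05 m → arm 1.08 m, τ = 284.2 × 1.08 = 306.9 N·m clockwise.
Load: 64.5 × 9.8 = 632.1 N down at 0.69 m → arm 2.44 m, τ = 632.1 × 2.44 = 1542 N·m clockwise.
Net moment of the loads = 1874 N·m clockwise.
The upward force F acts at a point 1.12 m from the right end, arm 2.01 m, giving F × 2.01 counterclockwise.
Στ = 0 ⇒ F × 2.01 = 1874 ⇒ F = 1874 / 2.01 = 932 N.

F ≈ 932 N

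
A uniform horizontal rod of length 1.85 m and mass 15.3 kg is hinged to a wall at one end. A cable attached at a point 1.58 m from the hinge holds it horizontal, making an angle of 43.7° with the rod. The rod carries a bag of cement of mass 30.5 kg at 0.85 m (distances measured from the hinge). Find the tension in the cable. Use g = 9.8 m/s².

T ≈ 360 N

About the hinge:
Beam weight: 15.3 × 9.8 = 149.9 N down at 0.925 m → arm 0.925 m, τ = 149.9 × 0.925 = 138.7 N·m clockwise.
Bag of cement: 30.5 × 9.8 = 298.9 N down at 0.85 m → arm 0.85 m, τ = 298.9 × 0.85 = 254.1 N·m clockwise.
Total clockwise load moment = 392.8 N·m.
The cable tension T acts at 1.58 m; only its component perpendicular to the rod, T sinθ, produces torque. sin 43.7° = 0.6909.
Balancing moments: T × 1.58 × 0.6909 = 392.8, giving T = 392.8 / 1.092 = 360 N.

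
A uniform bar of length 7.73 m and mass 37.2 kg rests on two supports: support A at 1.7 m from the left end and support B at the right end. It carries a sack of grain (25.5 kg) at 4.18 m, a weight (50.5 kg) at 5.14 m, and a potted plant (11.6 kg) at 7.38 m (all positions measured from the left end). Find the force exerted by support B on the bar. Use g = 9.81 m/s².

R_B ≈ 624 N

Take moments about support A.
Beam weight: 37.2 × 9.81 = 364.9 N down at 3.865 m → arm 2.165 m, τ = 364.9 × 2.165 = 790 N·m clockwise.
Sack of grain: 25.5 × 9.81 = 250.2 N down at 4.18 m → arm 2.48 m, τ = 250.2 × 2.48 = 620.5 N·m clockwise.
Weight: 50.5 × 9.81 = 495.4 N down at 5.14 m → arm 3.44 m, τ = 495.4 × 3.44 = 1704 N·m clockwise.
Potted plant: 11.6 × 9.81 = 113.8 N down at 7.38 m → arm 5.68 m, τ = 113.8 × 5.68 = 646.4 N·m clockwise.
Net load moment about support A = 3761 N·m clockwise.
Reaction R at support B is upward at 7.73 m, arm 6.03 m → moment R × 6.03 counterclockwise.
Στ = 0 ⇒ R × 6.03 = 3761 ⇒ R = 624 N.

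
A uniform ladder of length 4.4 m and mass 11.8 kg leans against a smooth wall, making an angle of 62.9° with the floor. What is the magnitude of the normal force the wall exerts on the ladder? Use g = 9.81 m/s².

N_wall ≈ 29.6 N

About the foot of the ladder:
Ladder weight 11.8×9.81 = 115.8 N acts at 2.2 m along the ladder; its horizontal arm is 2.2·cos62.9° = 1.002 m → τ = 116 N·m clockwise.
Wall normal N acts horizontally at the top; its moment arm is the height L sinθ = 4.4·sin62.9° = 3.917 m, counterclockwise.
Balancing moments: N × 3.917 = 116, giving N = 29.6 N.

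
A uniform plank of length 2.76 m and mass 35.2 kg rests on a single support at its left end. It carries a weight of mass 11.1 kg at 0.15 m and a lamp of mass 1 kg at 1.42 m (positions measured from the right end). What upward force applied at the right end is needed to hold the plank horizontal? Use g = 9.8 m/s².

F ≈ 280 N

Take moments about the left end.
Beam weight: 35.2 × 9.8 = 345 N down at 1.38 m → arm 1.38 m, τ = 345 × 1.38 = 476.1 N·m clockwise.
Weight: 11.1 × 9.8 = 108.8 N down at 0.15 m → arm 2.61 m, τ = 108.8 × 2.61 = 284 N·m clockwise.
Lamp: 1 × 9.8 = 9.8 N down at 1.42 m → arm 1.34 m, τ = 9.8 × 1.34 = 13.13 N·m clockwise.
Net moment of the loads = 773.2 N·m clockwise.
The upward force F acts at the right end, arm 2.76 m, giving F × 2.76 counterclockwise.
Στ = 0 ⇒ F × 2.76 = 773.2 ⇒ F = 773.2 / 2.76 = 280 N.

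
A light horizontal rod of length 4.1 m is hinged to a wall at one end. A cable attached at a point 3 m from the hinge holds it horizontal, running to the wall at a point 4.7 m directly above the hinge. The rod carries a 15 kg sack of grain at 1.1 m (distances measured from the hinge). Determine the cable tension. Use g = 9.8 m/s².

T ≈ 63.9 N

Sum moments about the hinge (the unknown hinge reaction has zero arm there).
Sack of grain: 15 × 9.8 = 147 N down at 1.1 m → arm 1.1 m, τ = 147 × 1.1 = 161.7 N·m clockwise.
Total clockwise load moment = 161.7 N·m.
The cable tension T acts at 3 m; only its component perpendicular to the rod, T sinθ, produces torque. sinθ = h/√(h²+d²) = 4.7/√(4.7²+3²) = 0.8429.
For rotational equilibrium, T × 3 × 0.8429 = 161.7, so T = 161.7 / 2.529 = 63.9 N.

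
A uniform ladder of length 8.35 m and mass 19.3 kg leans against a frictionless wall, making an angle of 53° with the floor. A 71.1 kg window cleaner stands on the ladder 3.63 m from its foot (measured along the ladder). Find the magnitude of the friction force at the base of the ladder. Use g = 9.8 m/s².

Taking torques about the foot of the ladder:
Ladder weight 19.3×9.8 = 189.1 N acts at 4.175 m along the ladder; its horizontal arm is 4.175·cos53° = 2.513 m → τ = 475.2 N·m clockwise.
Window cleaner: 71.1×9.8 = 696.8 N at 3.63 m → arm 2.185 m → τ = 1523 N·m clockwise.
Wall normal N acts horizontally at the top; its moment arm is the height L sinθ = 8.35·sin53° = 6.669 m, counterclockwise.
For rotational equilibrium, N × 6.669 = 1998, so N = 300 N.
ΣFx = 0: friction at the foot balances the wall's push, so f = N_wall = 300 N.

f ≈ 300 N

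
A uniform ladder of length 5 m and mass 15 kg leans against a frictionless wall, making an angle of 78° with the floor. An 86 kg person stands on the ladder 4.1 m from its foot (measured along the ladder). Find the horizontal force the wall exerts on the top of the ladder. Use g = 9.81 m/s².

N_wall ≈ 163 N

Taking torques about the foot of the ladder:
Ladder weight 15×9.81 = 147.2 N acts at 2.5 m along the ladder; its horizontal arm is 2.5·cos78° = 0.5198 m → τ = 76.51 N·m clockwise.
Person: 86×9.81 = 843.7 N at 4.1 m → arm 0.8524 m → τ = 719.2 N·m clockwise.
Wall normal N acts horizontally at the top; its moment arm is the height L sinθ = 5·sin78° = 4.891 m, counterclockwise.
Balancing moments: N × 4.891 = 795.7, giving N = 163 N.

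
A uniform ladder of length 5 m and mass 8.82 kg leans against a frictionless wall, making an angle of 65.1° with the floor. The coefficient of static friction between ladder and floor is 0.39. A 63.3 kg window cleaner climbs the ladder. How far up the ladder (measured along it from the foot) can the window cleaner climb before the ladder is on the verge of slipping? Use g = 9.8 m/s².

Choose the foot of the ladder as the axis so the floor normal and friction both act there and drop out.
Ladder weight 8.82×9.8 = 86.44 N acts at 2.5 m along the ladder; its horizontal arm is 2.5·cos65.1° = 1.053 m → τ = 91.02 N·m clockwise.
Window cleaner weight 63.3×9.8 = 620.3 N at distance d → arm d·cos65.1° → τ = 620.3·d·0.421 clockwise.
Wall normal N at the top has arm L sinθ = 4.535 m counterclockwise, so Στ = 0 gives N·4.535 = 91.02 + 261.1·d.
ΣFy = 0 ⇒ N_floor = 706.7 N, so the maximum friction is μ_s·N_floor = 0.39×706.7 = 275.6 N. ΣFx = 0 ⇒ N_wall = f, so at the slipping point N = 275.6 N.
Substituting: 275.6×4.535 = 91.02 + 261.1·d ⇒ d = (1250 − 91.02) / 261.1 = 4.44 m.

d ≈ 4.44 m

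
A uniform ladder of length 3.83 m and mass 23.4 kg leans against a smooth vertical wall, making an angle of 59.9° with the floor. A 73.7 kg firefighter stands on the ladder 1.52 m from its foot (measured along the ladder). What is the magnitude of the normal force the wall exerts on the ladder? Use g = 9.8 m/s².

N_wall ≈ 233 N

About the foot of the ladder:
Ladder weight 23.4×9.8 = 229.3 N acts at 1.915 m along the ladder; its horizontal arm is 1.915·cos59.9° = 0.9604 m → τ = 220.2 N·m clockwise.
Firefighter: 73.7×9.8 = 722.3 N at 1.52 m → arm 0.7623 m → τ = 550.6 N·m clockwise.
Wall normal N acts horizontally at the top; its moment arm is the height L sinθ = 3.83·sin59.9° = 3.314 m, counterclockwise.
Balancing moments: N × 3.314 = 770.8, giving N = 233 N.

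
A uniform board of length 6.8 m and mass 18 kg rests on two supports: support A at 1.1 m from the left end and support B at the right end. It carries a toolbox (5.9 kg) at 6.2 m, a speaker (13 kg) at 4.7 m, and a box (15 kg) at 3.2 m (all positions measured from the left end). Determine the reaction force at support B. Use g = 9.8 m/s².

Choose support A as the axis so its reaction then has zero moment arm.
Beam weight: 18 × 9.8 = 176.4 N down at 3.4 m → arm 2.3 m, τ = 176.4 × 2.3 = 405.7 N·m clockwise.
Toolbox: 5.9 × 9.8 = 57.82 N down at 6.2 m → arm 5.1 m, τ = 57.82 × 5.1 = 294.9 N·m clockwise.
Speaker: 13 × 9.8 = 127.4 N down at 4.7 m → arm 3.6 m, τ = 127.4 × 3.6 = 458.6 N·m clockwise.
Box: 15 × 9.8 = 147 N down at 3.2 m → arm 2.1 m, τ = 147 × 2.1 = 308.7 N·m clockwise.
Net load moment about support A = 1468 N·m clockwise.
Reaction R at support B is upward at 6.8 m, arm 5.7 m → moment R × 5.7 counterclockwise.
Στ = 0 ⇒ R × 5.7 = 1468 ⇒ R = 258 N.

R_B ≈ 258 N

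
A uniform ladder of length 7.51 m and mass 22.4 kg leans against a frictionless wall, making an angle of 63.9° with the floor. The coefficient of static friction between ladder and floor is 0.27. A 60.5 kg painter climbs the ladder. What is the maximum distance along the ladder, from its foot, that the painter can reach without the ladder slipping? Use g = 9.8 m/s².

d ≈ 4.28 m

Choose the foot of the ladder as the axis so the floor normal and friction both act there and drop out.
Ladder weight 22.4×9.8 = 219.5 N acts at 3.755 m along the ladder; its horizontal arm is 3.755·cos63.9° = 1.652 m → τ = 362.6 N·m clockwise.
Painter weight 60.5×9.8 = 592.9 N at distance d → arm d·cos63.9° → τ = 592.9·d·0.4399 clockwise.
Wall normal N at the top has arm L sinθ = 6.744 m counterclockwise, so Στ = 0 gives N·6.744 = 362.6 + 260.8·d.
ΣFy = 0 ⇒ N_floor = 812.4 N, so the maximum friction is μ_s·N_floor = 0.27×812.4 = 219.3 N. ΣFx = 0 ⇒ N_wall = f, so at the slipping point N = 219.3 N.
Substituting: 219.3×6.744 = 362.6 + 260.8·d ⇒ d = (1479 − 362.6) / 260.8 = 4.28 m.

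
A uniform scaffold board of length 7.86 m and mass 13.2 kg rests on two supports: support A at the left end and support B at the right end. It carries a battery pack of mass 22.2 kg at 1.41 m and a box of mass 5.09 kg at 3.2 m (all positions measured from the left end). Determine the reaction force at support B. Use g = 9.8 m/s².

About support A:
Beam weight: 13.2 × 9.8 = 129.4 N down at 3.93 m → arm 3.93 m, τ = 129.4 × 3.93 = 508.5 N·m clockwise.
Battery pack: 22.2 × 9.8 = 217.6 N down at 1.41 m → arm 1.41 m, τ = 217.6 × 1.41 = 306.8 N·m clockwise.
Box: 5.09 × 9.8 = 49.88 N down at 3.2 m → arm 3.2 m, τ = 49.88 × 3.2 = 159.6 N·m clockwise.
Net load moment about support A = 974.9 N·m clockwise.
Reaction R at support B is upward at 7.86 m, arm 7.86 m → moment R × 7.86 counterclockwise.
Balancing moments: R × 7.86 = 974.9, giving R = 124 N.

R_B ≈ 124 N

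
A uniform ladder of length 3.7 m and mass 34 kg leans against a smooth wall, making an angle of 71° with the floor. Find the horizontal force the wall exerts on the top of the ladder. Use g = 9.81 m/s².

Sum moments about the foot of the ladder (the floor normal and friction both act there and drop out).
Ladder weight 34×9.81 = 333.5 N acts at 1.85 m along the ladder; its horizontal arm is 1.85·cos71° = 0.6023 m → τ = 200.9 N·m clockwise.
Wall normal N acts horizontally at the top; its moment arm is the height L sinθ = 3.7·sin71° = 3.498 m, counterclockwise.
Balancing moments: N × 3.498 = 200.9, giving N = 57.4 N.

N_wall ≈ 57.4 N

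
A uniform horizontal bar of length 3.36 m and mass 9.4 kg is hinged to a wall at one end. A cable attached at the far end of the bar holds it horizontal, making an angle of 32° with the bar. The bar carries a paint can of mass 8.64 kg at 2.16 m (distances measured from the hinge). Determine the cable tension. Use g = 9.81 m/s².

T ≈ 190 N

About the hinge:
Beam weight: 9.4 × 9.81 = 92.21 N down at 1.68 m → arm 1.68 m, τ = 92.21 × 1.68 = 154.9 N·m clockwise.
Paint can: 8.64 × 9.81 = 84.76 N down at 2.16 m → arm 2.16 m, τ = 84.76 × 2.16 = 183.1 N·m clockwise.
Total clockwise load moment = 338 N·m.
The cable tension T acts at 3.36 m; only its component perpendicular to the bar, T sinθ, produces torque. sin 32° = 0.5299.
Balancing moments: T × 3.36 × 0.5299 = 338, giving T = 338 / 1.78 = 190 N.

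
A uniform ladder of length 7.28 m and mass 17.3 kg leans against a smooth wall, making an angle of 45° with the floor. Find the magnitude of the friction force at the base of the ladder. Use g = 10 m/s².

f ≈ 86.5 N

Sum moments about the foot of the ladder (the floor normal and friction both act there and drop out).
Ladder weight 17.3×10 = 173 N acts at 3.64 m along the ladder; its horizontal arm is 3.64·cos45° = 2.574 m → τ = 445.3 N·m clockwise.
Wall normal N acts horizontally at the top; its moment arm is the height L sinθ = 7.28·sin45° = 5.148 m, counterclockwise.
Setting net torque to zero: N × 5.148 = 445.3 → N = 86.5 N.
ΣFx = 0: friction at the foot balances the wall's push, so f = N_wall = 86.5 N.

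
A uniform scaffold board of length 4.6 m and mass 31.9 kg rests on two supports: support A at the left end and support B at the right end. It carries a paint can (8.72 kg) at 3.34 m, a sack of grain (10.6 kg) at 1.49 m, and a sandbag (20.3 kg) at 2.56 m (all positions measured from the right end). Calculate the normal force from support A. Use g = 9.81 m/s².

Choose support B as the axis so its reaction then has zero moment arm.
Beam weight: 31.9 × 9.81 = 312.9 N down at 2.3 m → arm 2.3 m, τ = 312.9 × 2.3 = 719.7 N·m counterclockwise.
Paint can: 8.72 × 9.81 = 85.54 N down at 3.34 m → arm 3.34 m, τ = 85.54 × 3.34 = 285.7 N·m counterclockwise.
Sack of grain: 10.6 × 9.81 = 104 N down at 1.49 m → arm 1.49 m, τ = 104 × 1.49 = 155 N·m counterclockwise.
Sandbag: 20.3 × 9.81 = 199.1 N down at 2.56 m → arm 2.56 m, τ = 199.1 × 2.56 = 509.7 N·m counterclockwise.
Net load moment about support B = 1670 N·m counterclockwise.
Reaction R at support A is upward at 4.6 m, arm 4.6 m → moment R × 4.6 clockwise.
Στ = 0 ⇒ R × 4.6 = 1670 ⇒ R = 363 N.

R_A ≈ 363 N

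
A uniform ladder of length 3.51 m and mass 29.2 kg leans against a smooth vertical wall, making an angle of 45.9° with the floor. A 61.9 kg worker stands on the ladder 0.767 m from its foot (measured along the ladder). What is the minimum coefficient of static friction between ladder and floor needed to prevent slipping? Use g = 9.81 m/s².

Taking torques about the foot of the ladder:
Ladder weight 29.2×9.81 = 286.5 N acts at 1.755 m along the ladder; its horizontal arm is 1.755·cos45.9° = 1.221 m → τ = 349.8 N·m clockwise.
Worker: 61.9×9.81 = 607.2 N at 0.767 m → arm 0.5338 m → τ = 324.1 N·m clockwise.
Wall normal N acts horizontally at the top; its moment arm is the height L sinθ = 3.51·sin45.9° = 2.521 m, counterclockwise.
Στ = 0 ⇒ N × 2.521 = 673.9 ⇒ N = 267.3 N.
ΣFx = 0 ⇒ f = N_wall = 267.3 N. ΣFy = 0 ⇒ N_floor = 893.7 N.
μ_min = f / N_floor = 267.3 / 893.7 = 0.299.

μ_min ≈ 0.299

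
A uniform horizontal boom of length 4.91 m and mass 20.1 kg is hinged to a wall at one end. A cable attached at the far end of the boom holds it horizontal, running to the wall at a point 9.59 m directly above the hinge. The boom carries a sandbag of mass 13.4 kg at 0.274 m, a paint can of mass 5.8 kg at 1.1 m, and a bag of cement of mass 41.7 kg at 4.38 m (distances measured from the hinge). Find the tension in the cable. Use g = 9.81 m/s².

About the hinge:
Beam weight: 20.1 × 9.81 = 197.2 N down at 2.455 m → arm 2.455 m, τ = 197.2 × 2.455 = 484.1 N·m clockwise.
Sandbag: 13.4 × 9.81 = 131.5 N down at 0.274 m → arm 0.274 m, τ = 131.5 × 0.274 = 36.03 N·m clockwise.
Paint can: 5.8 × 9.81 = 56.9 N down at 1.1 m → arm 1.1 m, τ = 56.9 × 1.1 = 62.59 N·m clockwise.
Bag of cement: 41.7 × 9.81 = 409.1 N down at 4.38 m → arm 4.38 m, τ = 409.1 × 4.38 = 1792 N·m clockwise.
Total clockwise load moment = 2375 N·m.
The cable tension T acts at 4.91 m; only its component perpendicular to the boom, T sinθ, produces torque. sinθ = h/√(h²+d²) = 9.59/√(9.59²+4.91²) = 0.8901.
Στ = 0 ⇒ T × 4.91 × 0.8901 = 2375 ⇒ T = 2375 / 4.37 = 543 N.

T ≈ 543 N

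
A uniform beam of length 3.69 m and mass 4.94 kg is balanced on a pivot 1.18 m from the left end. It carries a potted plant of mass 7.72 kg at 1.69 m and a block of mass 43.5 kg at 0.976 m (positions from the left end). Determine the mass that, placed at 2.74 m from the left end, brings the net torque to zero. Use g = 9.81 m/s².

m ≈ 1.06 kg

Taking torques about the pivot (at 1.18 m from the left end):
Beam weight: 4.94 × 9.81 = 48.46 N down at 1.845 m → arm 0.665 m, τ = 48.46 × 0.665 = 32.23 N·m clockwise.
Potted plant: 7.72 × 9.81 = 75.73 N down at 1.69 m → arm 0.51 m, τ = 75.73 × 0.51 = 38.62 N·m clockwise.
Block: 43.5 × 9.81 = 426.7 N down at 0.976 m → arm 0.204 m, τ = 426.7 × 0.204 = 87.05 N·m counterclockwise.
Net moment of known loads = 16.2 N·m counterclockwise.
An unknown mass m at 2.74 m has arm 1.56 m; its moment is m·g·1.56 clockwise.
Στ = 0 ⇒ m × 9.81 × 1.56 = 16.2 ⇒ m = 16.2 / (9.81 × 1.56) = 1.06 kg.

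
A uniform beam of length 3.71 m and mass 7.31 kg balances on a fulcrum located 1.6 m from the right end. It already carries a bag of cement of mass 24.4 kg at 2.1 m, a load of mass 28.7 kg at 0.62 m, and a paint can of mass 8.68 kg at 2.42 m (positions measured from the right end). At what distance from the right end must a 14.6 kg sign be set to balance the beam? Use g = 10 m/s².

About the fulcrum (at 1.6 m from the right end):
Beam weight: 7.31 × 10 = 73.1 N down at 1.855 m → arm 0.255 m, τ = 73.1 × 0.255 = 18.64 N·m counterclockwise.
Bag of cement: 24.4 × 10 = 244 N down at 2.1 m → arm 0.5 m, τ = 244 × 0.5 = 122 N·m counterclockwise.
Load: 28.7 × 10 = 287 N down at 0.62 m → arm 0.98 m, τ = 287 × 0.98 = 281.3 N·m clockwise.
Paint can: 8.68 × 10 = 86.8 N down at 2.42 m → arm 0.82 m, τ = 86.8 × 0.82 = 71.18 N·m counterclockwise.
Net moment of existing loads = 69.48 N·m clockwise.
The sign weighs 14.6 × 10 = 146 N and must supply an equal counterclockwise moment, so its lever arm about the fulcrum is 69.48 / 146 = 0.476 m.
That puts it at 1.6 + 0.476 = 2.08 m from the right end.

x ≈ 2.08 m from the right end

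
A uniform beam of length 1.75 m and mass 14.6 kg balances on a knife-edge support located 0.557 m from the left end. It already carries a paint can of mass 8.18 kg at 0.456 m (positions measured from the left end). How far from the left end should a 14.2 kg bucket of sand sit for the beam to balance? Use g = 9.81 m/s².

Taking torques about the knife-edge support (at 0.557 m from the left end):
Beam weight: 14.6 × 9.81 = 143.2 N down at 0.875 m → arm 0.318 m, τ = 143.2 × 0.318 = 45.54 N·m clockwise.
Paint can: 8.18 × 9.81 = 80.25 N down at 0.456 m → arm 0.101 m, τ = 80.25 × 0.101 = 8.105 N·m counterclockwise.
Net moment of existing loads = 37.44 N·m clockwise.
The bucket of sand weighs 14.2 × 9.81 = 139.3 N and must supply an equal counterclockwise moment, so its lever arm about the knife-edge support is 37.44 / 139.3 = 0.269 m.
That puts it at 0.557 − 0.269 = 0.288 m from the left end.

x ≈ 0.288 m from the left end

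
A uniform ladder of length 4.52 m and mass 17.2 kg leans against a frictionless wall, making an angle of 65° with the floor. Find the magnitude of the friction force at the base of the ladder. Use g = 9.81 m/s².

Sum moments about the foot of the ladder (the floor normal and friction both act there and drop out).
Ladder weight 17.2×9.81 = 168.7 N acts at 2.26 m along the ladder; its horizontal arm is 2.26·cos65° = 0.9551 m → τ = 161.1 N·m clockwise.
Wall normal N acts horizontally at the top; its moment arm is the height L sinθ = 4.52·sin65° = 4.097 m, counterclockwise.
For rotational equilibrium, N × 4.097 = 161.1, so N = 39.3 N.
ΣFx = 0: friction at the foot balances the wall's push, so f = N_wall = 39.3 N.

f ≈ 39.3 N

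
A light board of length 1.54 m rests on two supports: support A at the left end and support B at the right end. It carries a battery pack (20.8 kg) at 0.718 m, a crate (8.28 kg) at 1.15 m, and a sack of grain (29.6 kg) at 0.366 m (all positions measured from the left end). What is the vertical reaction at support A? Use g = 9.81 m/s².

Take moments about support B.
Battery pack: 20.8 × 9.81 = 204 N down at 0.718 m → arm 0.822 m, τ = 204 × 0.822 = 167.7 N·m counterclockwise.
Crate: 8.28 × 9.81 = 81.23 N down at 1.15 m → arm 0.39 m, τ = 81.23 × 0.39 = 31.68 N·m counterclockwise.
Sack of grain: 29.6 × 9.81 = 290.4 N down at 0.366 m → arm 1.174 m, τ = 290.4 × 1.174 = 340.9 N·m counterclockwise.
Net load moment about support B = 540.3 N·m counterclockwise.
Reaction R at support A is upward at 0 m, arm 1.54 m → moment R × 1.54 clockwise.
Setting net torque to zero: R × 1.54 = 540.3 → R = 351 N.

R_A ≈ 351 N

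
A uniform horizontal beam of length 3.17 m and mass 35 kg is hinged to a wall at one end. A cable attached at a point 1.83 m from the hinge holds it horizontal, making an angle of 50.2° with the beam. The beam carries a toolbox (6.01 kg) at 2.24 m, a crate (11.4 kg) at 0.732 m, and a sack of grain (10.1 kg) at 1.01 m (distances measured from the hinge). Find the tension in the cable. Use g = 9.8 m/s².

About the hinge:
Beam weight: 35 × 9.8 = 343 N down at 1.585 m → arm 1.585 m, τ = 343 × 1.585 = 543.7 N·m clockwise.
Toolbox: 6.01 × 9.8 = 58.9 N down at 2.24 m → arm 2.24 m, τ = 58.9 × 2.24 = 131.9 N·m clockwise.
Crate: 11.4 × 9.8 = 111.7 N down at 0.732 m → arm 0.732 m, τ = 111.7 × 0.732 = 81.76 N·m clockwise.
Sack of grain: 10.1 × 9.8 = 98.98 N down at 1.01 m → arm 1.01 m, τ = 98.98 × 1.01 = 99.97 N·m clockwise.
Total clockwise load moment = 857.3 N·m.
The cable tension T acts at 1.83 m; only its component perpendicular to the beam, T sinθ, produces torque. sin 50.2° = 0.7683.
Στ = 0 ⇒ T × 1.83 × 0.7683 = 857.3 ⇒ T = 857.3 / 1.406 = 610 N.

T ≈ 610 N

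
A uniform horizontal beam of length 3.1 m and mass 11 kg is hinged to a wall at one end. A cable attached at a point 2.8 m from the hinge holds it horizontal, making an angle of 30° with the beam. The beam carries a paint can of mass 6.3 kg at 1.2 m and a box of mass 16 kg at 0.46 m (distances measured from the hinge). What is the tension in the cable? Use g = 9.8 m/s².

Choose the hinge as the axis so the unknown hinge reaction has zero arm there.
Beam weight: 11 × 9.8 = 107.8 N down at 1.55 m → arm 1.55 m, τ = 107.8 × 1.55 = 167.1 N·m clockwise.
Paint can: 6.3 × 9.8 = 61.74 N down at 1.2 m → arm 1.2 m, τ = 61.74 × 1.2 = 74.09 N·m clockwise.
Box: 16 × 9.8 = 156.8 N down at 0.46 m → arm 0.46 m, τ = 156.8 × 0.46 = 72.13 N·m clockwise.
Total clockwise load moment = 313.3 N·m.
The cable tension T acts at 2.8 m; only its component perpendicular to the beam, T sinθ, produces torque. sin 30° = 0.5.
For rotational equilibrium, T × 2.8 × 0.5 = 313.3, so T = 313.3 / 1.4 = 224 N.

T ≈ 224 N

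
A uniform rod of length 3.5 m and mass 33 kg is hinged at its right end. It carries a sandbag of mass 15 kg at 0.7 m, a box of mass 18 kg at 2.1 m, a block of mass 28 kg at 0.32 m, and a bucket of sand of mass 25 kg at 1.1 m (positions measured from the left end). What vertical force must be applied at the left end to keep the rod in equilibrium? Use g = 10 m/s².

Taking torques about the right end:
Beam weight: 33 × 10 = 330 N down at 1.75 m → arm 1.75 m, τ = 330 × 1.75 = 577.5 N·m counterclockwise.
Sandbag: 15 × 10 = 150 N down at 0.7 m → arm 2.8 m, τ = 150 × 2.8 = 420 N·m counterclockwise.
Box: 18 × 10 = 180 N down at 2.1 m → arm 1.4 m, τ = 180 × 1.4 = 252 N·m counterclockwise.
Block: 28 × 10 = 280 N down at 0.32 m → arm 3.18 m, τ = 280 × 3.18 = 890.4 N·m counterclockwise.
Bucket of sand: 25 × 10 = 250 N down at 1.1 m → arm 2.4 m, τ = 250 × 2.4 = 600 N·m counterclockwise.
Net moment of the loads = 2740 N·m counterclockwise.
The upward force F acts at the left end, arm 3.5 m, giving F × 3.5 clockwise.
Setting net torque to zero: F × 3.5 = 2740 → F = 2740 / 3.5 = 783 N.

F ≈ 783 N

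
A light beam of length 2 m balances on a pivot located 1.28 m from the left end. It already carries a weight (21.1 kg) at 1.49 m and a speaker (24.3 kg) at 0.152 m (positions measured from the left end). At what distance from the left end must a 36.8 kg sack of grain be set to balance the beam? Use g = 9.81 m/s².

x ≈ 1.9 m from the left end

Choose the pivot (at 1.28 m from the left end) as the axis so the support reaction has zero arm there.
Weight: 21.1 × 9.81 = 207 N down at 1.49 m → arm 0.21 m, τ = 207 × 0.21 = 43.47 N·m clockwise.
Speaker: 24.3 × 9.81 = 238.4 N down at 0.152 m → arm 1.128 m, τ = 238.4 × 1.128 = 268.9 N·m counterclockwise.
Net moment of existing loads = 225.4 N·m counterclockwise.
The sack of grain weighs 36.8 × 9.81 = 361 N and must supply an equal clockwise moment, so its lever arm about the pivot is 225.4 / 361 = 0.624 m.
That puts it at 1.28 + 0.624 = 1.9 m from the left end.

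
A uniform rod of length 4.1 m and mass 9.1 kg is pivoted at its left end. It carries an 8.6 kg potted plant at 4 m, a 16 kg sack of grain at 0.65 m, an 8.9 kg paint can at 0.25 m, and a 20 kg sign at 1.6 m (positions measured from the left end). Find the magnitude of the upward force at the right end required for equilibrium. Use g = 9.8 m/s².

F ≈ 233 N

Choose the left end as the axis so the unknown pivot reaction has zero arm there.
Beam weight: 9.1 × 9.8 = 89.18 N down at 2.05 m → arm 2.05 m, τ = 89.18 × 2.05 = 182.8 N·m clockwise.
Potted plant: 8.6 × 9.8 = 84.28 N down at 4 m → arm 4 m, τ = 84.28 × 4 = 337.1 N·m clockwise.
Sack of grain: 16 × 9.8 = 156.8 N down at 0.65 m → arm 0.65 m, τ = 156.8 × 0.65 = 101.9 N·m clockwise.
Paint can: 8.9 × 9.8 = 87.22 N down at 0.25 m → arm 0.25 m, τ = 87.22 × 0.25 = 21.8 N·m clockwise.
Sign: 20 × 9.8 = 196 N down at 1.6 m → arm 1.6 m, τ = 196 × 1.6 = 313.6 N·m clockwise.
Net moment of the loads = 957.2 N·m clockwise.
The upward force F acts at the right end, arm 4.1 m, giving F × 4.1 counterclockwise.
Balancing moments: F × 4.1 = 957.2, giving F = 957.2 / 4.1 = 233 N.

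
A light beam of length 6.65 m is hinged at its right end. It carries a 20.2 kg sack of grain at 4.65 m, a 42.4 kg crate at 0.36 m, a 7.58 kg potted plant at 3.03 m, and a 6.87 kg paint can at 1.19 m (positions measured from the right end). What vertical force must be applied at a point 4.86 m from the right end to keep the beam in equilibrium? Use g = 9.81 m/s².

F ≈ 283 N

Take moments about the right end.
Sack of grain: 20.2 × 9.81 = 198.2 N down at 4.65 m → arm 4.65 m, τ = 198.2 × 4.65 = 921.6 N·m counterclockwise.
Crate: 42.4 × 9.81 = 415.9 N down at 0.36 m → arm 0.36 m, τ = 415.9 × 0.36 = 149.7 N·m counterclockwise.
Potted plant: 7.58 × 9.81 = 74.36 N down at 3.03 m → arm 3.03 m, τ = 74.36 × 3.03 = 225.3 N·m counterclockwise.
Paint can: 6.87 × 9.81 = 67.39 N down at 1.19 m → arm 1.19 m, τ = 67.39 × 1.19 = 80.19 N·m counterclockwise.
Net moment of the loads = 1377 N·m counterclockwise.
The upward force F acts at a point 4.86 m from the right end, arm 4.86 m, giving F × 4.86 clockwise.
Balancing moments: F × 4.86 = 1377, giving F = 1377 / 4.86 = 283 N.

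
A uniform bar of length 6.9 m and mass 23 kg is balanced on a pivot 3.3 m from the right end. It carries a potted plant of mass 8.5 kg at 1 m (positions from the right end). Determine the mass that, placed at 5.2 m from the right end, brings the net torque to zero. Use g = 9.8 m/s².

About the pivot (at 3.3 m from the right end):
Beam weight: 23 × 9.8 = 225.4 N down at 3.45 m → arm 0.15 m, τ = 225.4 × 0.15 = 33.81 N·m counterclockwise.
Potted plant: 8.5 × 9.8 = 83.3 N down at 1 m → arm 2.3 m, τ = 83.3 × 2.3 = 191.6 N·m clockwise.
Net moment of known loads = 157.8 N·m clockwise.
An unknown mass m at 5.2 m has arm 1.9 m; its moment is m·g·1.9 counterclockwise.
For rotational equilibrium, m × 9.8 × 1.9 = 157.8, so m = 157.8 / (9.8 × 1.9) = 8.47 kg.

m ≈ 8.47 kg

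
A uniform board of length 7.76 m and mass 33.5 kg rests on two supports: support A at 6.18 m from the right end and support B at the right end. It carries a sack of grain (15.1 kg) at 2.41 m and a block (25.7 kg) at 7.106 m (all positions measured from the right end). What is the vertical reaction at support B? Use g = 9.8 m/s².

R_B ≈ 175 N

Sum moments about support A (its reaction then has zero moment arm).
Beam weight: 33.5 × 9.8 = 328.3 N down at 3.88 m → arm 2.3 m, τ = 328.3 × 2.3 = 755.1 N·m clockwise.
Sack of grain: 15.1 × 9.8 = 148 N down at 2.41 m → arm 3.77 m, τ = 148 × 3.77 = 558 N·m clockwise.
Block: 25.7 × 9.8 = 251.9 N down at 7.106 m → arm 0.926 m, τ = 251.9 × 0.926 = 233.3 N·m counterclockwise.
Net load moment about support A = 1080 N·m clockwise.
Reaction R at support B is upward at 0 m, arm 6.18 m → moment R × 6.18 counterclockwise.
Setting net torque to zero: R × 6.18 = 1080 → R = 175 N.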